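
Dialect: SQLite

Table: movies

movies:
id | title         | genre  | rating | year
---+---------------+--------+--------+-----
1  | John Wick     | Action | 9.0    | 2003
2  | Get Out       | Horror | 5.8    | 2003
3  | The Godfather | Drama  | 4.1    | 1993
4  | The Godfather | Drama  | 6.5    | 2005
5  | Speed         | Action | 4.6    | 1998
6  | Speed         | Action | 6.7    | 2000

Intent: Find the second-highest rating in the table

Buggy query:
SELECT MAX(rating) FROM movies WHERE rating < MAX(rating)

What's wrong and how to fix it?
Bug: MAX(rating) on the right of the comparison is an aggregate-in-WHERE error

Fix: Compute the overall MAX in a subquery, then take MAX of rows below it

Corrected query:
SELECT MAX(rating) FROM movies WHERE rating < (SELECT MAX(rating) FROM movies)

Result:
MAX(rating)
-----------
6.7        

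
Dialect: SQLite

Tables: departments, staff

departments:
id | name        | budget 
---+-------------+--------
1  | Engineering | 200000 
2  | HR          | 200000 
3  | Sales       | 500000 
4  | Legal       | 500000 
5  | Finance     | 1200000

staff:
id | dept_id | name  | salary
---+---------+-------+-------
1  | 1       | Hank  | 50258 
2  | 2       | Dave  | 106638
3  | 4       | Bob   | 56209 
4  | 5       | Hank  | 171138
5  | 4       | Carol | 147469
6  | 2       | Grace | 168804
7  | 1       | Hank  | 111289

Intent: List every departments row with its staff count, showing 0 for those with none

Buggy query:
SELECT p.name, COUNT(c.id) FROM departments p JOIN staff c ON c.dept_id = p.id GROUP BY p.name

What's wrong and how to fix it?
Bug: INNER JOIN drops departments rows that have no matching staff rows

Fix: Switch to LEFT JOIN to retain unmatched parent rows

Corrected query:
SELECT p.name, COUNT(c.id) FROM departments p LEFT JOIN staff c ON c.dept_id = p.id GROUP BY p.name

Result:
name        | COUNT(c.id)
------------+------------
Engineering | 2          
Finance     | 1          
HR          | 2          
Legal       | 2          
Sales       | 0          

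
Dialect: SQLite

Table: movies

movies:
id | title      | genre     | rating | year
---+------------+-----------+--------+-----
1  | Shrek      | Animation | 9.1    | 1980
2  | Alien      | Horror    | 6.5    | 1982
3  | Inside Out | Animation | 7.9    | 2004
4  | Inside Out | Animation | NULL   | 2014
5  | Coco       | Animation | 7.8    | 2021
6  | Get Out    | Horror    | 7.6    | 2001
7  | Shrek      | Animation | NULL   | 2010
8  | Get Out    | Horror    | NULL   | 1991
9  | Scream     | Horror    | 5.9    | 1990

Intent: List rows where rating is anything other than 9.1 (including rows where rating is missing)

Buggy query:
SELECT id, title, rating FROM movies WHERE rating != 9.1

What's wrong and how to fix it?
Bug: Inequality against NULL is unknown, not true; rows with NULL are dropped

Fix: Handle NULL separately with IS NULL alongside the inequality

Corrected query:
SELECT id, title, rating FROM movies WHERE rating != 9.1 OR rating IS NULL

Result:
id | title      | rating
---+------------+-------
2  | Alien      | 6.5   
3  | Inside Out | 7.9   
4  | Inside Out | NULL  
5  | Coco       | 7.8   
6  | Get Out    | 7.6   
7  | Shrek      | NULL  
8  | Get Out    | NULL  
9  | Scream     | 5.9   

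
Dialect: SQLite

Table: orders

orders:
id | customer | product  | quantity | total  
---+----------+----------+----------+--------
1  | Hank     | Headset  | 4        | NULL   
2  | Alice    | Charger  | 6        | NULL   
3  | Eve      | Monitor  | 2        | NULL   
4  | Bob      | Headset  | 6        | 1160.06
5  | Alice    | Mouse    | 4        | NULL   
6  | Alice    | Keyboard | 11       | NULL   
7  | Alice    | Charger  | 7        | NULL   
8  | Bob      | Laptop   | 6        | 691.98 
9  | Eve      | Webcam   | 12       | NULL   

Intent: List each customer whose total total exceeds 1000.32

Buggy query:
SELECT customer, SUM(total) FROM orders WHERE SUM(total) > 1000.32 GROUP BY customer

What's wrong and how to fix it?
Bug: SUM(total) is an aggregate, but WHERE filters rows before aggregation

Fix: Use HAVING (which filters groups after aggregation) instead of WHERE

Corrected query:
SELECT customer, SUM(total) FROM orders GROUP BY customer HAVING SUM(total) > 1000.32

Result:
customer | SUM(total)
---------+-----------
Bob      | 1852.04   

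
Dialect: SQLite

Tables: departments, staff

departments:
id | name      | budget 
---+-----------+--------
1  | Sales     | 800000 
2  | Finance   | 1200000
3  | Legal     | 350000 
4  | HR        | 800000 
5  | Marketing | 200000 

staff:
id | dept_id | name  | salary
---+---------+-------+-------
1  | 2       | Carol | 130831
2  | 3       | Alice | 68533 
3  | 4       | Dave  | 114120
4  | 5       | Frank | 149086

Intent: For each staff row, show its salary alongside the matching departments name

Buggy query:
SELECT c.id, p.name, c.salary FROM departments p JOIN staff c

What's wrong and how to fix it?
Bug: Missing join condition: each staff row is matched to all departments rows instead of just its own

Fix: Specify the join condition linking the foreign key to the parent id

Corrected query:
SELECT c.id, p.name, c.salary FROM departments p JOIN staff c ON c.dept_id = p.id

Result:
id | name      | salary
---+-----------+-------
1  | Finance   | 130831
2  | Legal     | 68533 
3  | HR        | 114120
4  | Marketing | 149086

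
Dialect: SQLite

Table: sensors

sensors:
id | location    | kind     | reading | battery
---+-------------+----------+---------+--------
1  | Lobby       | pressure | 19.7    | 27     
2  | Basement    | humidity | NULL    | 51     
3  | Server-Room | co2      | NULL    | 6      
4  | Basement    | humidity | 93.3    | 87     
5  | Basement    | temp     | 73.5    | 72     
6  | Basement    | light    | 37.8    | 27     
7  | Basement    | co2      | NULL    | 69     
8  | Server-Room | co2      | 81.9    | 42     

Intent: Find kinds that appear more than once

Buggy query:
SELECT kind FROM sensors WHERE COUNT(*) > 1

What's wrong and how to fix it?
Bug: WHERE can't reference COUNT(*); aggregates are computed after WHERE

Fix: GROUP BY kind, then filter groups with HAVING COUNT(*) > 1

Corrected query:
SELECT kind FROM sensors GROUP BY kind HAVING COUNT(*) > 1

Result:
kind    
--------
co2     
humidity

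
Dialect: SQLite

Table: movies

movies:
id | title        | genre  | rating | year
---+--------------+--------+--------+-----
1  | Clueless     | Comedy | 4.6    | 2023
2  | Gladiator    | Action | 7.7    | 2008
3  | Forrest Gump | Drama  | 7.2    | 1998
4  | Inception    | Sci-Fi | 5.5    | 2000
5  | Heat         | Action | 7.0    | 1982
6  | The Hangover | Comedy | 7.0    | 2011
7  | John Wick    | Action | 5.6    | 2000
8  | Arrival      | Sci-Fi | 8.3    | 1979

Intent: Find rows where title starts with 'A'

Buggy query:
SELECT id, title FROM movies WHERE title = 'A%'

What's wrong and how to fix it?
Bug: '=' compares the literal string including the % character; pattern matching needs LIKE

Fix: Use LIKE for wildcard pattern matching

Corrected query:
SELECT id, title FROM movies WHERE title LIKE 'A%'

Result:
id | title  
---+--------
8  | Arrival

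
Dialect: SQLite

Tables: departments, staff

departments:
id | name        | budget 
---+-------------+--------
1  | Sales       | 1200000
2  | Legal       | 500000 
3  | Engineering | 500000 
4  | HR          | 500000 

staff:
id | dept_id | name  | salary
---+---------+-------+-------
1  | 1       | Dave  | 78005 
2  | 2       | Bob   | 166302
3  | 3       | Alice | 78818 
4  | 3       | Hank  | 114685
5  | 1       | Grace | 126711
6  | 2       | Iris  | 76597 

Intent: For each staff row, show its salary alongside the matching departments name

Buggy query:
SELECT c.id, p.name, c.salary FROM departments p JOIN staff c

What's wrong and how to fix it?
Bug: JOIN with no ON clause produces a cartesian product; every staff row pairs with every departments row

Fix: Specify the join condition linking the foreign key to the parent id

Corrected query:
SELECT c.id, p.name, c.salary FROM departments p JOIN staff c ON c.dept_id = p.id

Result:
id | name        | salary
---+-------------+-------
1  | Sales       | 78005 
2  | Legal       | 166302
3  | Engineering | 78818 
4  | Engineering | 114685
5  | Sales       | 126711
6  | Legal       | 76597 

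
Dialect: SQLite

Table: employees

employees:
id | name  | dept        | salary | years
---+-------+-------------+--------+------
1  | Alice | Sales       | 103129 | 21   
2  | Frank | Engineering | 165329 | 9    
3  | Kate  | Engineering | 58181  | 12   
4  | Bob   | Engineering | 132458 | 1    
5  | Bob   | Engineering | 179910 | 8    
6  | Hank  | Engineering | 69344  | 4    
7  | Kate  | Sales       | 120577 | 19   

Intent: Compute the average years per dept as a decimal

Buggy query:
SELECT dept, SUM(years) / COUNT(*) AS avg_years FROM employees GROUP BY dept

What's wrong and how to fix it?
Bug: SUM(years) and COUNT(*) are both integers; the division truncates the fractional part

Fix: Cast one side to REAL so the division keeps the fractional part

Corrected query:
SELECT dept, SUM(years) * 1.0 / COUNT(*) AS avg_years FROM employees GROUP BY dept

Result:
dept        | avg_years
------------+----------
Engineering | 6.8      
Sales       | 20       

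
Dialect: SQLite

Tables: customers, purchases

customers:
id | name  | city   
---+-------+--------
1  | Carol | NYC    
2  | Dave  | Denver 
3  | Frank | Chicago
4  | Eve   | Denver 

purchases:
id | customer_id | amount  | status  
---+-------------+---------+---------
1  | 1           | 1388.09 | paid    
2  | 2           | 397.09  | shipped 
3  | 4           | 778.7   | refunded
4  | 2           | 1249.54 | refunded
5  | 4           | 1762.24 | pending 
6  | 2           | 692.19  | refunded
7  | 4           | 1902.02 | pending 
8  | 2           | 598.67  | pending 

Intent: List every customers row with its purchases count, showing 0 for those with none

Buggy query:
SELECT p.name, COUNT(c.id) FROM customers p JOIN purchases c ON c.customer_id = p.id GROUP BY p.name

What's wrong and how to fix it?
Bug: An inner join excludes parents with zero children

Fix: Use LEFT JOIN so parents without children still appear (COUNT(c.id) gives 0)

Corrected query:
SELECT p.name, COUNT(c.id) FROM customers p LEFT JOIN purchases c ON c.customer_id = p.id GROUP BY p.name

Result:
name  | COUNT(c.id)
------+------------
Carol | 1          
Dave  | 4          
Eve   | 3          
Frank | 0          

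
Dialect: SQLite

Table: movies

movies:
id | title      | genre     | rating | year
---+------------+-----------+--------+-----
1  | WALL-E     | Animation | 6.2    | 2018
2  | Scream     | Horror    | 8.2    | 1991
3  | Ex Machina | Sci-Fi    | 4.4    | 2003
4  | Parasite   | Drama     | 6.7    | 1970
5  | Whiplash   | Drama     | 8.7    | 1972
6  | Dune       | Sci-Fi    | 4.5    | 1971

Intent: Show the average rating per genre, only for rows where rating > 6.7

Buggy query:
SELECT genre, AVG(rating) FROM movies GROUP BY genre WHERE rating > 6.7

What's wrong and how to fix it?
Bug: Row-level WHERE must come before GROUP BY in the clause order

Fix: Move the WHERE clause before GROUP BY

Corrected query:
SELECT genre, AVG(rating) FROM movies WHERE rating > 6.7 GROUP BY genre

Result:
genre  | AVG(rating)
-------+------------
Drama  | 8.7        
Horror | 8.2        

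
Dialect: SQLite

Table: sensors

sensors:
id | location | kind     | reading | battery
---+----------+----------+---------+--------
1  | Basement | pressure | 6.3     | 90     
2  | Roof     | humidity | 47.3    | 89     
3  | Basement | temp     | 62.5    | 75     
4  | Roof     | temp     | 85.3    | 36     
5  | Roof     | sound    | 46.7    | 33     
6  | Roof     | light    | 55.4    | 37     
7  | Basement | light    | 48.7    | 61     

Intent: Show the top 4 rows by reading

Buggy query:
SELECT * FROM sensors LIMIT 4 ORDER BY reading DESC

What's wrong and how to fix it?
Bug: LIMIT must come after ORDER BY

Fix: Swap the clauses: ORDER BY first, then LIMIT

Corrected query:
SELECT * FROM sensors ORDER BY reading DESC LIMIT 4

Result:
id | location | kind  | reading | battery
---+----------+-------+---------+--------
4  | Roof     | temp  | 85.3    | 36     
3  | Basement | temp  | 62.5    | 75     
6  | Roof     | light | 55.4    | 37     
7  | Basement | light | 48.7    | 61     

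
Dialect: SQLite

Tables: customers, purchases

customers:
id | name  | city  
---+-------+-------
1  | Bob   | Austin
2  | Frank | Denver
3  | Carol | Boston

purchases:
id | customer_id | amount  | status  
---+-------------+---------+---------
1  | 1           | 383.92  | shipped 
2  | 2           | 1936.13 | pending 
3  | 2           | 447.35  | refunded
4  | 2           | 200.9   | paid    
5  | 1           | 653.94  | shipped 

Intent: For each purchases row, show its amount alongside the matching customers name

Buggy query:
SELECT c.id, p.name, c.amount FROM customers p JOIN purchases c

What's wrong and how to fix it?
Bug: JOIN with no ON clause produces a cartesian product; every purchases row pairs with every customers row

Fix: Add ON c.customer_id = p.id to the JOIN

Corrected query:
SELECT c.id, p.name, c.amount FROM customers p JOIN purchases c ON c.customer_id = p.id

Result:
id | name  | amount 
---+-------+--------
1  | Bob   | 383.92 
2  | Frank | 1936.13
3  | Frank | 447.35 
4  | Frank | 200.9  
5  | Bob   | 653.94 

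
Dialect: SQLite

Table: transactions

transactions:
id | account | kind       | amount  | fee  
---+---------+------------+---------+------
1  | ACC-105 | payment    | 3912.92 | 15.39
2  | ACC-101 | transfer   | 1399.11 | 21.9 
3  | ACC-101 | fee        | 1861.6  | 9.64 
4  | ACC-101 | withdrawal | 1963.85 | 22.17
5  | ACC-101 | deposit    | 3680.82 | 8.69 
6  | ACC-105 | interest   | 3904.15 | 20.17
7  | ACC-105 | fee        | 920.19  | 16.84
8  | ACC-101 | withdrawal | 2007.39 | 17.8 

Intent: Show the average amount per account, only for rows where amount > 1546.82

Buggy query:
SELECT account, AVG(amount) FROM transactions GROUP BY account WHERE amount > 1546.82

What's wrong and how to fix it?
Bug: WHERE cannot follow GROUP BY

Fix: Place WHERE between FROM and GROUP BY

Corrected query:
SELECT account, AVG(amount) FROM transactions WHERE amount > 1546.82 GROUP BY account

Result:
account | AVG(amount)
--------+------------
ACC-101 | 2378.415   
ACC-105 | 3908.535   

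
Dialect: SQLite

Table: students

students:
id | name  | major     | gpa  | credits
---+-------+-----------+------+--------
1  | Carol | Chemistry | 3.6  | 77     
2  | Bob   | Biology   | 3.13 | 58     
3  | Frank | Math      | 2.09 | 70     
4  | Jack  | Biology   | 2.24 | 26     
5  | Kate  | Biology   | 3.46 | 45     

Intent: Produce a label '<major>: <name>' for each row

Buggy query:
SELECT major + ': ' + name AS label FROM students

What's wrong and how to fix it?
Bug: SQLite uses || for string concatenation; + coerces text to numbers (yielding 0)

Fix: Use the || operator for string concatenation

Corrected query:
SELECT major || ': ' || name AS label FROM students

Result:
label           
----------------
Chemistry: Carol
Biology: Bob    
Math: Frank     
Biology: Jack   
Biology: Kate   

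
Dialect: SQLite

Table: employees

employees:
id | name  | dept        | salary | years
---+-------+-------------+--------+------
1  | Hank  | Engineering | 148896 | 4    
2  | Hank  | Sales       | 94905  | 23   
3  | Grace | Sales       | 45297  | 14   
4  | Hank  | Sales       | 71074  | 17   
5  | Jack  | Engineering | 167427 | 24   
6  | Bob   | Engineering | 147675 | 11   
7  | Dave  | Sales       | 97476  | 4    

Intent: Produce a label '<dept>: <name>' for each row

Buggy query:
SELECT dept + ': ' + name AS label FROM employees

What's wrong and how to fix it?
Bug: '+' is numeric addition; on text columns SQLite converts them to 0 instead of concatenating

Fix: Use the || operator for string concatenation

Corrected query:
SELECT dept || ': ' || name AS label FROM employees

Result:
label            
-----------------
Engineering: Hank
Sales: Hank      
Sales: Grace     
Sales: Hank      
Engineering: Jack
Engineering: Bob 
Sales: Dave      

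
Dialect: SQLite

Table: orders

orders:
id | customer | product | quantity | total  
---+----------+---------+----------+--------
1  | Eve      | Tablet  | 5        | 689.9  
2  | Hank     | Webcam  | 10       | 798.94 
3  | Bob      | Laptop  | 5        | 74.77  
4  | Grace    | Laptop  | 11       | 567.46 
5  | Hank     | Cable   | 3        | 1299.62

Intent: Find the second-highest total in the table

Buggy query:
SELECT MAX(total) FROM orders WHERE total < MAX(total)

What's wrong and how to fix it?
Bug: MAX(total) on the right of the comparison is an aggregate-in-WHERE error

Fix: Compute the overall MAX in a subquery, then take MAX of rows below it

Corrected query:
SELECT MAX(total) FROM orders WHERE total < (SELECT MAX(total) FROM orders)

Result:
MAX(total)
----------
798.94    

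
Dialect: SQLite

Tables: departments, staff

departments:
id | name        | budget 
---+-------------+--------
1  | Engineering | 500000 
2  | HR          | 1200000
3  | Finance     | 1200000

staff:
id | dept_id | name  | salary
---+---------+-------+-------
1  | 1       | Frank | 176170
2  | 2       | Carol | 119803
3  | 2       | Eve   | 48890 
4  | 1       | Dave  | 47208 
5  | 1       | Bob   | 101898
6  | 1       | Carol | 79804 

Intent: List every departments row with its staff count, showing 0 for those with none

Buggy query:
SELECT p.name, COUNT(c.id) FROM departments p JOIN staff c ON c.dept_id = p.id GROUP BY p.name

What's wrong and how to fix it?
Bug: INNER JOIN drops departments rows that have no matching staff rows

Fix: Switch to LEFT JOIN to retain unmatched parent rows

Corrected query:
SELECT p.name, COUNT(c.id) FROM departments p LEFT JOIN staff c ON c.dept_id = p.id GROUP BY p.name

Result:
name        | COUNT(c.id)
------------+------------
Engineering | 4          
Finance     | 0          
HR          | 2          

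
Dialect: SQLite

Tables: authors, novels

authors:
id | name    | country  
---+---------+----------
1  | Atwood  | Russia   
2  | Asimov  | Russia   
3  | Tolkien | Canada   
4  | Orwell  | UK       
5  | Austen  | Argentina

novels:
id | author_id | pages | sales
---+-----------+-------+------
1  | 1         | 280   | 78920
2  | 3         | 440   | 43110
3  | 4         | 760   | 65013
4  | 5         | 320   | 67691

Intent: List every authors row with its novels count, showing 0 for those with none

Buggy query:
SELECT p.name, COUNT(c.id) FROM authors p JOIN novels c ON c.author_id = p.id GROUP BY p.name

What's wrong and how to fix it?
Bug: INNER JOIN drops authors rows that have no matching novels rows

Fix: Use LEFT JOIN so parents without children still appear (COUNT(c.id) gives 0)

Corrected query:
SELECT p.name, COUNT(c.id) FROM authors p LEFT JOIN novels c ON c.author_id = p.id GROUP BY p.name

Result:
name    | COUNT(c.id)
--------+------------
Asimov  | 0          
Atwood  | 1          
Austen  | 1          
Orwell  | 1          
Tolkien | 1          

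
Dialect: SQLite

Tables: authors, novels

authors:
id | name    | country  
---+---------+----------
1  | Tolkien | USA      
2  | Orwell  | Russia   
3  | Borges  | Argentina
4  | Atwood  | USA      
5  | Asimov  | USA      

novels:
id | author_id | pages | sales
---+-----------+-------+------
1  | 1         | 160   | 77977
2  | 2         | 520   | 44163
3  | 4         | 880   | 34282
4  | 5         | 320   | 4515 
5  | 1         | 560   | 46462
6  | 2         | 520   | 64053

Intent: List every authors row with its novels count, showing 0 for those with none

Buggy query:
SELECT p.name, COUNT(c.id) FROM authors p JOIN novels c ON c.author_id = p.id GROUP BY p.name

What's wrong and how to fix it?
Bug: An inner join excludes parents with zero children

Fix: Switch to LEFT JOIN to retain unmatched parent rows

Corrected query:
SELECT p.name, COUNT(c.id) FROM authors p LEFT JOIN novels c ON c.author_id = p.id GROUP BY p.name

Result:
name    | COUNT(c.id)
--------+------------
Asimov  | 1          
Atwood  | 1          
Borges  | 0          
Orwell  | 2          
Tolkien | 2          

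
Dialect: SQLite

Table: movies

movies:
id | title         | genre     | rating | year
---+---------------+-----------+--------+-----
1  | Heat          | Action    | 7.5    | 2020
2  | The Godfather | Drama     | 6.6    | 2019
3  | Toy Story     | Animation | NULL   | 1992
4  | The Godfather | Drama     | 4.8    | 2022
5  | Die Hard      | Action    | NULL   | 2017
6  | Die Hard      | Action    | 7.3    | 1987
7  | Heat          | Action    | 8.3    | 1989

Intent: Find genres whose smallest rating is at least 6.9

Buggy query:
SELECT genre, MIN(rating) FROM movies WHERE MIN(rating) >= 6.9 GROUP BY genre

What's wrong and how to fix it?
Bug: MIN() in WHERE is a misuse of aggregate

Fix: Replace WHERE with HAVING after the GROUP BY

Corrected query:
SELECT genre, MIN(rating) FROM movies GROUP BY genre HAVING MIN(rating) >= 6.9

Result:
genre  | MIN(rating)
-------+------------
Action | 7.3        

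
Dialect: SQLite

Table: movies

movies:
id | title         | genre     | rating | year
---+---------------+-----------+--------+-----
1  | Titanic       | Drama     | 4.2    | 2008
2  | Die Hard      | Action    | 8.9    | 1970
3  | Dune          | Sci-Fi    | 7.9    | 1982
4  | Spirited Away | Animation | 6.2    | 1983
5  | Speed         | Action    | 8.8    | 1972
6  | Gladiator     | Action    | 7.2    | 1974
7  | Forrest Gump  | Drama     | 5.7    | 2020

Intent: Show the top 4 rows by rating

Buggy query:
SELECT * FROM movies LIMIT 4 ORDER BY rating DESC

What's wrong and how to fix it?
Bug: LIMIT must come after ORDER BY

Fix: Swap the clauses: ORDER BY first, then LIMIT

Corrected query:
SELECT * FROM movies ORDER BY rating DESC LIMIT 4

Result:
id | title     | genre  | rating | year
---+-----------+--------+--------+-----
2  | Die Hard  | Action | 8.9    | 1970
5  | Speed     | Action | 8.8    | 1972
3  | Dune      | Sci-Fi | 7.9    | 1982
6  | Gladiator | Action | 7.2    | 1974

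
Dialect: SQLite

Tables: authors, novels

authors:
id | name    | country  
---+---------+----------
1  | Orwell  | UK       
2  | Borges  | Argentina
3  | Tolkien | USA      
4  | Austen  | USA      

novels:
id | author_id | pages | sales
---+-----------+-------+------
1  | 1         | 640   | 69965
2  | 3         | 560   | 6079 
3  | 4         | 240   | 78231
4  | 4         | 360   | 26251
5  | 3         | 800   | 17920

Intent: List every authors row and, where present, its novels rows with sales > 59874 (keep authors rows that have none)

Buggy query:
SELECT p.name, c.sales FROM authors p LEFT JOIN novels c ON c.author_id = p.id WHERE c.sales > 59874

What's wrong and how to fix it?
Bug: Filtering c.sales in WHERE discards the NULL rows produced by LEFT JOIN, turning it into an inner join

Fix: Move the right-table condition into the ON clause so unmatched parents are kept

Corrected query:
SELECT p.name, c.sales FROM authors p LEFT JOIN novels c ON c.author_id = p.id AND c.sales > 59874

Result:
name    | sales
--------+------
Orwell  | 69965
Borges  | NULL 
Tolkien | NULL 
Austen  | 78231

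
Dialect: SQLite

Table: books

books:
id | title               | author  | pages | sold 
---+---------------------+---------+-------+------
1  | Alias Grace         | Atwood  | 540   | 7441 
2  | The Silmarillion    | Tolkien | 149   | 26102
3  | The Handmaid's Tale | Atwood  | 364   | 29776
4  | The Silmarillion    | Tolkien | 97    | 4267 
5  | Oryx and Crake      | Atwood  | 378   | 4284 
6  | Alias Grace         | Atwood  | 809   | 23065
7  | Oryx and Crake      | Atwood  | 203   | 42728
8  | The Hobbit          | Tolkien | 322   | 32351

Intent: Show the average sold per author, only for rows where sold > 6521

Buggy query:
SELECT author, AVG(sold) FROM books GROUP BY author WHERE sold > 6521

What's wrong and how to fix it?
Bug: Row-level WHERE must come before GROUP BY in the clause order

Fix: Move the WHERE clause before GROUP BY

Corrected query:
SELECT author, AVG(sold) FROM books WHERE sold > 6521 GROUP BY author

Result:
author  | AVG(sold)
--------+----------
Atwood  | 25752.5  
Tolkien | 29226.5  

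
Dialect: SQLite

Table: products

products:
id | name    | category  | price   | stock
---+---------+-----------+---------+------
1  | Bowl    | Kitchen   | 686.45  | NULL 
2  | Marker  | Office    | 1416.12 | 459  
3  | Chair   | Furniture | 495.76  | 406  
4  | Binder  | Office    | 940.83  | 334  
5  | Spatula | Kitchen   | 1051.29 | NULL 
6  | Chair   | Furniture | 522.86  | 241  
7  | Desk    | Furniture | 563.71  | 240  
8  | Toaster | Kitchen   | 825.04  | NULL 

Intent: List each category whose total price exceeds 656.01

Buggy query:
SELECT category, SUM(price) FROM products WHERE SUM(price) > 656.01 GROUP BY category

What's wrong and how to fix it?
Bug: Aggregate functions cannot appear in a WHERE clause

Fix: Use HAVING (which filters groups after aggregation) instead of WHERE

Corrected query:
SELECT category, SUM(price) FROM products GROUP BY category HAVING SUM(price) > 656.01

Result:
category  | SUM(price)
----------+-----------
Furniture | 1582.33   
Kitchen   | 2562.78   
Office    | 2356.95   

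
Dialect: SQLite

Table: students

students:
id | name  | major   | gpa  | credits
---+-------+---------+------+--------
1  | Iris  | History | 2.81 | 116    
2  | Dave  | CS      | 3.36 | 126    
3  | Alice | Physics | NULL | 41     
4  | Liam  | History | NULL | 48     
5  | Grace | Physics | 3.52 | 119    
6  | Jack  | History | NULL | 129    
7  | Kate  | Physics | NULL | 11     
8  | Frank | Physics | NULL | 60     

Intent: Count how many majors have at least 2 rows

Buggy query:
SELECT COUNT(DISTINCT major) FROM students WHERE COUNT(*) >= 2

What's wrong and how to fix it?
Bug: COUNT(*) cannot appear in WHERE; the per-group count doesn't exist yet

Fix: Group first with HAVING COUNT(*) >= 2, then COUNT the resulting groups

Corrected query:
SELECT COUNT(*) FROM (SELECT major FROM students GROUP BY major HAVING COUNT(*) >= 2)

Result:
COUNT(*)
--------
2       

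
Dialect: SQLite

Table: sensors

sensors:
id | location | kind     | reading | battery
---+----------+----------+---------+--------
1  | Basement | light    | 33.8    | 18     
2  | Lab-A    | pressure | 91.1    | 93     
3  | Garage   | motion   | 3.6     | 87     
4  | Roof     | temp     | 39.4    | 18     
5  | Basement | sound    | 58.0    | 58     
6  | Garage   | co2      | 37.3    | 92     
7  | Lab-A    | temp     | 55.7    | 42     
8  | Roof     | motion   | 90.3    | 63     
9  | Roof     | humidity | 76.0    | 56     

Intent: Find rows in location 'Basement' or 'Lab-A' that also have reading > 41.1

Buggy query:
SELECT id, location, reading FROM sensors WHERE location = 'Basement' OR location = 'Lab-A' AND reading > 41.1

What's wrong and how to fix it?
Bug: Without parentheses, AND is evaluated before OR, so the reading filter only applies to the 'Lab-A' branch

Fix: Group the OR with parentheses (or use IN), then AND the threshold

Corrected query:
SELECT id, location, reading FROM sensors WHERE (location = 'Basement' OR location = 'Lab-A') AND reading > 41.1

Result:
id | location | reading
---+----------+--------
2  | Lab-A    | 91.1   
5  | Basement | 58     
7  | Lab-A    | 55.7   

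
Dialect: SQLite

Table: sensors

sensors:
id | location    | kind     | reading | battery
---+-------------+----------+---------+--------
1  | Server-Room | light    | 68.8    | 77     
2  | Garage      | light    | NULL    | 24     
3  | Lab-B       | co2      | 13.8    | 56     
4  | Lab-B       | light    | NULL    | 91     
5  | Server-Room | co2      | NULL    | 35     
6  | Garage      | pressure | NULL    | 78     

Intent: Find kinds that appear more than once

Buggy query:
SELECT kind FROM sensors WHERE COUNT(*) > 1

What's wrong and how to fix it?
Bug: WHERE can't reference COUNT(*); aggregates are computed after WHERE

Fix: Group first, then use HAVING for the count condition

Corrected query:
SELECT kind FROM sensors GROUP BY kind HAVING COUNT(*) > 1

Result:
kind 
-----
co2  
light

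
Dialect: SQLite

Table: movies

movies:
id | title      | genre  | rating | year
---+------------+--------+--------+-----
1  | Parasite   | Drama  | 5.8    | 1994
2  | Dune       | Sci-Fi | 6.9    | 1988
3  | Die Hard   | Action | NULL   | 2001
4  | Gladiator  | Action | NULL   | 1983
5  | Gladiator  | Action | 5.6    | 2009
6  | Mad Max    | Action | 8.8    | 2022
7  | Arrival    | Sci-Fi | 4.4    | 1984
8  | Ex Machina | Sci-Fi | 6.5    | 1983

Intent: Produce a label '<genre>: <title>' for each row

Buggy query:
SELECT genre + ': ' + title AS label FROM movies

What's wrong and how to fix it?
Bug: SQLite uses || for string concatenation; + coerces text to numbers (yielding 0)

Fix: Use the || operator for string concatenation

Corrected query:
SELECT genre || ': ' || title AS label FROM movies

Result:
label             
------------------
Drama: Parasite   
Sci-Fi: Dune      
Action: Die Hard  
Action: Gladiator 
Action: Gladiator 
Action: Mad Max   
Sci-Fi: Arrival   
Sci-Fi: Ex Machina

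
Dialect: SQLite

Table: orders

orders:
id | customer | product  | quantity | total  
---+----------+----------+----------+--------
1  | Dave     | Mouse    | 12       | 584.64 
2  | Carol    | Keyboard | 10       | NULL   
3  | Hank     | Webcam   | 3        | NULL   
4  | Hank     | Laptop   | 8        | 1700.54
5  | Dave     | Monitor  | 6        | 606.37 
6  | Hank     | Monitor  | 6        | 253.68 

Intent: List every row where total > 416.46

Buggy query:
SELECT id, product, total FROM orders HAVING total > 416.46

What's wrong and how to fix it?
Bug: This is a non-aggregate query (no GROUP BY, no aggregates), so in SQLite the HAVING clause is invalid here; a row-level condition belongs in WHERE

Fix: Use WHERE for row-level filtering

Corrected query:
SELECT id, product, total FROM orders WHERE total > 416.46

Result:
id | product | total  
---+---------+--------
1  | Mouse   | 584.64 
4  | Laptop  | 1700.54
5  | Monitor | 606.37 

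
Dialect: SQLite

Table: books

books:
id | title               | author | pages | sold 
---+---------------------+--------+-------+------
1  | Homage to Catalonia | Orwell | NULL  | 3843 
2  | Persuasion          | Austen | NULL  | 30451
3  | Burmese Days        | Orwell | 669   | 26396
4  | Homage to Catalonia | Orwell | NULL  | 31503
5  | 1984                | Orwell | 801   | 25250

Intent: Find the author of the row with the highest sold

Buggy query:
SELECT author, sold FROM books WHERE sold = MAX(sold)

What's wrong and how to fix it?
Bug: WHERE is evaluated per row; an aggregate over the whole table isn't defined there

Fix: Wrap MAX in a scalar subquery so WHERE compares against a single value

Corrected query:
SELECT author, sold FROM books WHERE sold = (SELECT MAX(sold) FROM books)

Result:
author | sold 
-------+------
Orwell | 31503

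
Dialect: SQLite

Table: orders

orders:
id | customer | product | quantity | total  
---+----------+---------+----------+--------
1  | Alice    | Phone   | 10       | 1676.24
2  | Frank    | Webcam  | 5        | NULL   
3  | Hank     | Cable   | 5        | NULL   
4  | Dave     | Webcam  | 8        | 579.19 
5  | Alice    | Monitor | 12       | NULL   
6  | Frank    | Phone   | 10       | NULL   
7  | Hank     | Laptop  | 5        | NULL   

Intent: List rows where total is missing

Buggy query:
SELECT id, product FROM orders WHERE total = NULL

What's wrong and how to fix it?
Bug: Comparing to NULL with '=' never matches; NULL = NULL is unknown, not true

Fix: Replace '= NULL' with 'IS NULL'

Corrected query:
SELECT id, product FROM orders WHERE total IS NULL

Result:
id | product
---+--------
2  | Webcam 
3  | Cable  
5  | Monitor
6  | Phone  
7  | Laptop 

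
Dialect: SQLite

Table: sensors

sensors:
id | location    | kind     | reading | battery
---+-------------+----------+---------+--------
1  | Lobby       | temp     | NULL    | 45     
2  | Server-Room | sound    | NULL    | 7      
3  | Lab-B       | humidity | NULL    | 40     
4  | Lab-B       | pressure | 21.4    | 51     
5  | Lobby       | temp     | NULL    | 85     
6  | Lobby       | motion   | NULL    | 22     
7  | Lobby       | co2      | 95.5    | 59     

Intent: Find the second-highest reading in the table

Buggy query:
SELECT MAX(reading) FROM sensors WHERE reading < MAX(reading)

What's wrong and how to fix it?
Bug: The inner MAX is an aggregate inside WHERE, which is not allowed

Fix: Put the inner MAX in a scalar subquery

Corrected query:
SELECT MAX(reading) FROM sensors WHERE reading < (SELECT MAX(reading) FROM sensors)

Result:
MAX(reading)
------------
21.4        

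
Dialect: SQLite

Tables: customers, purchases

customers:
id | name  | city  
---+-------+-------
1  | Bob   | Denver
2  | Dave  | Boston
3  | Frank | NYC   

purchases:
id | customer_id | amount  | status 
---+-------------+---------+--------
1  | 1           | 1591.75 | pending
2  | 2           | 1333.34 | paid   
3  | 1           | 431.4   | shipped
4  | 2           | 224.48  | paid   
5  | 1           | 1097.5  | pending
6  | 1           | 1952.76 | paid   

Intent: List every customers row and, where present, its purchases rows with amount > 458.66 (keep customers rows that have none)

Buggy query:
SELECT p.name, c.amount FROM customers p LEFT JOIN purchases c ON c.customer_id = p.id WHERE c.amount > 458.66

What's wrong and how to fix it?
Bug: Filtering c.amount in WHERE discards the NULL rows produced by LEFT JOIN, turning it into an inner join

Fix: Move the right-table condition into the ON clause so unmatched parents are kept

Corrected query:
SELECT p.name, c.amount FROM customers p LEFT JOIN purchases c ON c.customer_id = p.id AND c.amount > 458.66

Result:
name  | amount 
------+--------
Bob   | 1097.5 
Bob   | 1591.75
Bob   | 1952.76
Dave  | 1333.34
Frank | NULL   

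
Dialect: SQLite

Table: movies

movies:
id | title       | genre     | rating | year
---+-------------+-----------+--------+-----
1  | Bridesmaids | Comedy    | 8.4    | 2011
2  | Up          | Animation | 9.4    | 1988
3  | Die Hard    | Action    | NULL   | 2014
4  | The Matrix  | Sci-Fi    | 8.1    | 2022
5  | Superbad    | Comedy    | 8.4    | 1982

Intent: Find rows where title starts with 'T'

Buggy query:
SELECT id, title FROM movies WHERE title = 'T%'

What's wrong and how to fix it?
Bug: '=' compares the literal string including the % character; pattern matching needs LIKE

Fix: Replace '=' with LIKE so 'T%' is treated as a pattern

Corrected query:
SELECT id, title FROM movies WHERE title LIKE 'T%'

Result:
id | title     
---+-----------
4  | The Matrix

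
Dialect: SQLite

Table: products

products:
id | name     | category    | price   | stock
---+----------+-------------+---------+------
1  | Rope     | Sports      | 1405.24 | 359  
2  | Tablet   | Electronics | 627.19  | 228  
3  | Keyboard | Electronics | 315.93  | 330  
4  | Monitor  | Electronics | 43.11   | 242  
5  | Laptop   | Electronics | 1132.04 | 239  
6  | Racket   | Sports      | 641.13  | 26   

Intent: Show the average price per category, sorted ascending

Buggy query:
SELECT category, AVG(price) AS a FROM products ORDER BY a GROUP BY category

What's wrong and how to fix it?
Bug: GROUP BY must precede ORDER BY

Fix: Reorder: SELECT … FROM … GROUP BY … ORDER BY …

Corrected query:
SELECT category, AVG(price) AS a FROM products GROUP BY category ORDER BY a

Result:
category    | a       
------------+---------
Electronics | 529.5675
Sports      | 1023.185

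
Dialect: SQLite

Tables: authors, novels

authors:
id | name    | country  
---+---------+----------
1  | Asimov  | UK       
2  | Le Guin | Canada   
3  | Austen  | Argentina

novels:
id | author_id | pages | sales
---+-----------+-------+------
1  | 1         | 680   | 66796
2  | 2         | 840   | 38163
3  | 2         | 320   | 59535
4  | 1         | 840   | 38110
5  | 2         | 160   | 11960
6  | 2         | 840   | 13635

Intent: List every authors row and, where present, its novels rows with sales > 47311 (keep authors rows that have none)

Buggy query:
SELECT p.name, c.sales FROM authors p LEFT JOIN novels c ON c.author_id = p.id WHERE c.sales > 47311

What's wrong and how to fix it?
Bug: A WHERE condition on the right-hand table after LEFT JOIN drops unmatched parents

Fix: Move the right-table condition into the ON clause so unmatched parents are kept

Corrected query:
SELECT p.name, c.sales FROM authors p LEFT JOIN novels c ON c.author_id = p.id AND c.sales > 47311

Result:
name    | sales
--------+------
Asimov  | 66796
Le Guin | 59535
Austen  | NULL 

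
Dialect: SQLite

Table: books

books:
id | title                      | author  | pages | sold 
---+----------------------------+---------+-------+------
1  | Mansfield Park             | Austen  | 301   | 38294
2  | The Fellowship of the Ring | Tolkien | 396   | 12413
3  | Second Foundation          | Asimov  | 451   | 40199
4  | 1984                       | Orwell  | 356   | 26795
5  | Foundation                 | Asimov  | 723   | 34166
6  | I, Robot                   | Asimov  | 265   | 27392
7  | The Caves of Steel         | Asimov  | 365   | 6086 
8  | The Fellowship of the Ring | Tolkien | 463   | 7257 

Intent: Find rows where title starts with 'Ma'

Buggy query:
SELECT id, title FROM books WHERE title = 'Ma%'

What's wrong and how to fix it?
Bug: '=' compares the literal string including the % character; pattern matching needs LIKE

Fix: Use LIKE for wildcard pattern matching

Corrected query:
SELECT id, title FROM books WHERE title LIKE 'Ma%'

Result:
id | title         
---+---------------
1  | Mansfield Park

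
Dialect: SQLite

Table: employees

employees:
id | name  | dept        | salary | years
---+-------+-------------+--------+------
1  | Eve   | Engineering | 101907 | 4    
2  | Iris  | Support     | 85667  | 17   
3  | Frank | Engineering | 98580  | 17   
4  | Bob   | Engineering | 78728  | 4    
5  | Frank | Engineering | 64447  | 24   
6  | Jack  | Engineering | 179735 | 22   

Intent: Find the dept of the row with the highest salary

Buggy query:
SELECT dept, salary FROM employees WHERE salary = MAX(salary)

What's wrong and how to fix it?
Bug: WHERE is evaluated per row; an aggregate over the whole table isn't defined there

Fix: Use a subquery: WHERE salary = (SELECT MAX(salary) FROM employees)

Corrected query:
SELECT dept, salary FROM employees WHERE salary = (SELECT MAX(salary) FROM employees)

Result:
dept        | salary
------------+-------
Engineering | 179735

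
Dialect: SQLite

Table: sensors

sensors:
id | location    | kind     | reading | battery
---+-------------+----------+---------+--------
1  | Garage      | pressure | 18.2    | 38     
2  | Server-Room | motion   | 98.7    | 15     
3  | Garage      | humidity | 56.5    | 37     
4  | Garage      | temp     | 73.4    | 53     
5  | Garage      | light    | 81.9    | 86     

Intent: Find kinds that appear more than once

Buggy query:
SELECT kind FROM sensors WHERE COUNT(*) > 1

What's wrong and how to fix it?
Bug: WHERE can't reference COUNT(*); aggregates are computed after WHERE

Fix: Group first, then use HAVING for the count condition

Corrected query:
SELECT kind FROM sensors GROUP BY kind HAVING COUNT(*) > 1

Result:
(no rows)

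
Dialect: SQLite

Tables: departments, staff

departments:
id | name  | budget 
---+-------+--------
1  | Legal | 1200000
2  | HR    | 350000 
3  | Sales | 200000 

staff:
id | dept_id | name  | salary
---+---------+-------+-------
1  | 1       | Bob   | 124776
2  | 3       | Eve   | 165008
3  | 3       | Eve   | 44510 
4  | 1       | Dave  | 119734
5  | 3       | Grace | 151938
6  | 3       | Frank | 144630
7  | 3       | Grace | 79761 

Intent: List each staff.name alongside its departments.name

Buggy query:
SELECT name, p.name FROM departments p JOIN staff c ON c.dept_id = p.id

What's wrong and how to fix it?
Bug: 'name' exists in both joined tables, so the database can't tell which one is meant

Fix: Qualify the column with its table alias (c.name)

Corrected query:
SELECT c.name, p.name FROM departments p JOIN staff c ON c.dept_id = p.id

Result:
name  | name 
------+------
Bob   | Legal
Eve   | Sales
Eve   | Sales
Dave  | Legal
Grace | Sales
Frank | Sales
Grace | Sales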